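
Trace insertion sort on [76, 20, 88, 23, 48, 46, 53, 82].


Initial: [76, 20, 88, 23, 48, 46, 53, 82]
Insert 20: [20, 76, 88, 23, 48, 46, 53, 82]
Insert 88: [20, 76, 88, 23, 48, 46, 53, 82]
Insert 23: [20, 23, 76, 88, 48, 46, 53, 82]
Insert 48: [20, 23, 48, 76, 88, 46, 53, 82]
Insert 46: [20, 23, 46, 48, 76, 88, 53, 82]
Insert 53: [20, 23, 46, 48, 53, 76, 88, 82]
Insert 82: [20, 23, 46, 48, 53, 76, 82, 88]

Sorted: [20, 23, 46, 48, 53, 76, 82, 88]


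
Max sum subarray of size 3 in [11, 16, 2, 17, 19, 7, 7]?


[0:3]: 29
[1:4]: 35
[2:5]: 38
[3:6]: 43
[4:7]: 33

Max: 43 at [3:6]


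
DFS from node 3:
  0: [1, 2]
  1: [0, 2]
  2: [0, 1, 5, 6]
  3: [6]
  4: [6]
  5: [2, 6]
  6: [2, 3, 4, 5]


Visit 3, push [6]
Visit 6, push [5, 4, 2]
Visit 2, push [5, 1, 0]
Visit 0, push [1]
Visit 1, push []
Visit 5, push []
Visit 4, push []

DFS order: [3, 6, 2, 0, 1, 5, 4]


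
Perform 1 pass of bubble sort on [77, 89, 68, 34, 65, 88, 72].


Initial: [77, 89, 68, 34, 65, 88, 72]
Pass 1: [77, 68, 34, 65, 88, 72, 89] (5 swaps)

After 1 pass: [77, 68, 34, 65, 88, 72, 89]


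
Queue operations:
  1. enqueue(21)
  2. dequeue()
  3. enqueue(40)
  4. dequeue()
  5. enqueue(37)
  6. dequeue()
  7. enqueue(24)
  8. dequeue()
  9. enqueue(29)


enqueue(21) -> [21]
dequeue()->21, []
enqueue(40) -> [40]
dequeue()->40, []
enqueue(37) -> [37]
dequeue()->37, []
enqueue(24) -> [24]
dequeue()->24, []
enqueue(29) -> [29]

Final queue: [29]


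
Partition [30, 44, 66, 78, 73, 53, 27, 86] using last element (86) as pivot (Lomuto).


Pivot: 86
  30 <= 86: advance i (no swap)
  44 <= 86: advance i (no swap)
  66 <= 86: advance i (no swap)
  78 <= 86: advance i (no swap)
  73 <= 86: advance i (no swap)
  53 <= 86: advance i (no swap)
  27 <= 86: advance i (no swap)
Place pivot at 7: [30, 44, 66, 78, 73, 53, 27, 86]

Partitioned: [30, 44, 66, 78, 73, 53, 27, 86]


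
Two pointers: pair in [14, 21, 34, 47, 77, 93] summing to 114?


lo=0(14)+hi=5(93)=107
lo=1(21)+hi=5(93)=114

Yes: 21+93=114


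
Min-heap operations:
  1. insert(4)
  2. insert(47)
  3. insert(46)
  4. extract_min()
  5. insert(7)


insert(4) -> [4]
insert(47) -> [4, 47]
insert(46) -> [4, 47, 46]
extract_min()->4, [46, 47]
insert(7) -> [7, 47, 46]

Final heap: [7, 47, 46]


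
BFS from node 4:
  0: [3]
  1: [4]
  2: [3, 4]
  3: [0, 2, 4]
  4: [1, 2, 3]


Visit 4, enqueue [1, 2, 3]
Visit 1, enqueue []
Visit 2, enqueue []
Visit 3, enqueue [0]
Visit 0, enqueue []

BFS order: [4, 1, 2, 3, 0]


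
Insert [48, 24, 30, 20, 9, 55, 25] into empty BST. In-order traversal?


Insert 48: root
Insert 24: L from 48
Insert 30: L from 48 -> R from 24
Insert 20: L from 48 -> L from 24
Insert 9: L from 48 -> L from 24 -> L from 20
Insert 55: R from 48
Insert 25: L from 48 -> R from 24 -> L from 30

In-order: [9, 20, 24, 25, 30, 48, 55]


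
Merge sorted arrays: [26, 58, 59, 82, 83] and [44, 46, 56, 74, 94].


Take 26 from A
Take 44 from B
Take 46 from B
Take 56 from B
Take 58 from A
Take 59 from A
Take 74 from B
Take 82 from A
Take 83 from A

Merged: [26, 44, 46, 56, 58, 59, 74, 82, 83, 94]


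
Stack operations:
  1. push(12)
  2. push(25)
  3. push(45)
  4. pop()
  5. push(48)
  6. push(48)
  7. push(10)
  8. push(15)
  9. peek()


push(12) -> [12]
push(25) -> [12, 25]
push(45) -> [12, 25, 45]
pop()->45, [12, 25]
push(48) -> [12, 25, 48]
push(48) -> [12, 25, 48, 48]
push(10) -> [12, 25, 48, 48, 10]
push(15) -> [12, 25, 48, 48, 10, 15]
peek()->15

Final stack: [12, 25, 48, 48, 10, 15]


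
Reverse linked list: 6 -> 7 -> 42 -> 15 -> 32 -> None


Step 1: curr=6, set curr.next=prev(None) | reversed so far: 6
Step 2: curr=7, set curr.next=prev(6) | reversed so far: 7 -> 6
Step 3: curr=42, set curr.next=prev(7) | reversed so far: 42 -> 7 -> 6
Step 4: curr=15, set curr.next=prev(42) | reversed so far: 15 -> 42 -> 7 -> 6
Step 5: curr=32, set curr.next=prev(15) | reversed so far: 32 -> 15 -> 42 -> 7 -> 6

32 -> 15 -> 42 -> 7 -> 6 -> None


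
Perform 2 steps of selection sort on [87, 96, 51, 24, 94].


Initial: [87, 96, 51, 24, 94]
Step 1: min=24 at 3
  Swap: [24, 96, 51, 87, 94]
Step 2: min=51 at 2
  Swap: [24, 51, 96, 87, 94]

After 2 steps: [24, 51, 96, 87, 94]


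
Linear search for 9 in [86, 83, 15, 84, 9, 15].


i=0: 86!=9
i=1: 83!=9
i=2: 15!=9
i=3: 84!=9
i=4: 9==9 found!

Found at 4, 5 comps


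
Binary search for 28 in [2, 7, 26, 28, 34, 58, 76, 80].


Step 1: lo=0, hi=7, mid=3, val=28

Found at index 3


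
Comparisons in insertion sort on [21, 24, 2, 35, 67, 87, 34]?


Algorithm: insertion sort
Input: [21, 24, 2, 35, 67, 87, 34]
Sorted: [2, 21, 24, 34, 35, 67, 87]

10


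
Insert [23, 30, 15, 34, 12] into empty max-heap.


Insert 23: [23]
Insert 30: [30, 23]
Insert 15: [30, 23, 15]
Insert 34: [34, 30, 15, 23]
Insert 12: [34, 30, 15, 23, 12]

Final heap: [34, 30, 15, 23, 12]


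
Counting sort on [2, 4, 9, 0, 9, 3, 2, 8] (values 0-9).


Input: [2, 4, 9, 0, 9, 3, 2, 8]
Counts: [1, 0, 2, 1, 1, 0, 0, 0, 1, 2]

Sorted: [0, 2, 2, 3, 4, 8, 9, 9]


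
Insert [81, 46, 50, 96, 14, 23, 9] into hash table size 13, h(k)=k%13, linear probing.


Insert 81: h=3 -> slot 3
Insert 46: h=7 -> slot 7
Insert 50: h=11 -> slot 11
Insert 96: h=5 -> slot 5
Insert 14: h=1 -> slot 1
Insert 23: h=10 -> slot 10
Insert 9: h=9 -> slot 9

Table: [None, 14, None, 81, None, 96, None, 46, None, 9, 23, 50, None]


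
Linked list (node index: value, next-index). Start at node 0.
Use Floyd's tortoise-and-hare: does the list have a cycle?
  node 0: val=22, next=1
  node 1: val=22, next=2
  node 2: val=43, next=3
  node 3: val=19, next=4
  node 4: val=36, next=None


Floyd's tortoise (slow, +1) and hare (fast, +2):
  init: slow=0, fast=0
  step 1: slow=1, fast=2
  step 2: slow=2, fast=4
  step 3: fast -> None, no cycle

Cycle: no


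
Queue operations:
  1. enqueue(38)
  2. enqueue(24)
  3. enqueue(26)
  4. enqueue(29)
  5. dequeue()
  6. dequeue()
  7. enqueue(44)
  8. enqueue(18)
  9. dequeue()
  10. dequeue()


enqueue(38) -> [38]
enqueue(24) -> [38, 24]
enqueue(26) -> [38, 24, 26]
enqueue(29) -> [38, 24, 26, 29]
dequeue()->38, [24, 26, 29]
dequeue()->24, [26, 29]
enqueue(44) -> [26, 29, 44]
enqueue(18) -> [26, 29, 44, 18]
dequeue()->26, [29, 44, 18]
dequeue()->29, [44, 18]

Final queue: [44, 18]


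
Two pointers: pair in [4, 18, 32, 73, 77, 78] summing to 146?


lo=0(4)+hi=5(78)=82
lo=1(18)+hi=5(78)=96
lo=2(32)+hi=5(78)=110
lo=3(73)+hi=5(78)=151
lo=3(73)+hi=4(77)=150

No pair found


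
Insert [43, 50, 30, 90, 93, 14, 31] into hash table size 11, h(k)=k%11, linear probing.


Insert 43: h=10 -> slot 10
Insert 50: h=6 -> slot 6
Insert 30: h=8 -> slot 8
Insert 90: h=2 -> slot 2
Insert 93: h=5 -> slot 5
Insert 14: h=3 -> slot 3
Insert 31: h=9 -> slot 9

Table: [None, None, 90, 14, None, 93, 50, None, 30, 31, 43]


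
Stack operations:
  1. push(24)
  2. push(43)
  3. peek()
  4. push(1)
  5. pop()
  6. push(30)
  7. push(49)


push(24) -> [24]
push(43) -> [24, 43]
peek()->43
push(1) -> [24, 43, 1]
pop()->1, [24, 43]
push(30) -> [24, 43, 30]
push(49) -> [24, 43, 30, 49]

Final stack: [24, 43, 30, 49]


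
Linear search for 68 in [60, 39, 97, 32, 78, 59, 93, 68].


i=0: 60!=68
i=1: 39!=68
i=2: 97!=68
i=3: 32!=68
i=4: 78!=68
i=5: 59!=68
i=6: 93!=68
i=7: 68==68 found!

Found at 7, 8 comps


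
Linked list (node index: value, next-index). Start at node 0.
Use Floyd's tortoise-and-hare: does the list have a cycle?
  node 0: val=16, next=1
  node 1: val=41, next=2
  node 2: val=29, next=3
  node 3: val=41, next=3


Floyd's tortoise (slow, +1) and hare (fast, +2):
  init: slow=0, fast=0
  step 1: slow=1, fast=2
  step 2: slow=2, fast=3
  step 3: slow=3, fast=3
  slow == fast at node 3: cycle detected

Cycle: yes


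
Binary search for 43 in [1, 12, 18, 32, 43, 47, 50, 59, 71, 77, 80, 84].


Step 1: lo=0, hi=11, mid=5, val=47
Step 2: lo=0, hi=4, mid=2, val=18
Step 3: lo=3, hi=4, mid=3, val=32
Step 4: lo=4, hi=4, mid=4, val=43

Found at index 4


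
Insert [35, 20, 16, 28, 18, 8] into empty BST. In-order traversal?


Insert 35: root
Insert 20: L from 35
Insert 16: L from 35 -> L from 20
Insert 28: L from 35 -> R from 20
Insert 18: L from 35 -> L from 20 -> R from 16
Insert 8: L from 35 -> L from 20 -> L from 16

In-order: [8, 16, 18, 20, 28, 35]


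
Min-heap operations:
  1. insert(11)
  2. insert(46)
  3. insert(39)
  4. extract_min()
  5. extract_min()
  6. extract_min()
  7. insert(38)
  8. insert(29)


insert(11) -> [11]
insert(46) -> [11, 46]
insert(39) -> [11, 46, 39]
extract_min()->11, [39, 46]
extract_min()->39, [46]
extract_min()->46, []
insert(38) -> [38]
insert(29) -> [29, 38]

Final heap: [29, 38]


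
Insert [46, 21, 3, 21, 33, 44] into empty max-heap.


Insert 46: [46]
Insert 21: [46, 21]
Insert 3: [46, 21, 3]
Insert 21: [46, 21, 3, 21]
Insert 33: [46, 33, 3, 21, 21]
Insert 44: [46, 33, 44, 21, 21, 3]

Final heap: [46, 33, 44, 21, 21, 3]


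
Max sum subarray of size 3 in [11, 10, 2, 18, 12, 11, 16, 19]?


[0:3]: 23
[1:4]: 30
[2:5]: 32
[3:6]: 41
[4:7]: 39
[5:8]: 46

Max: 46 at [5:8]


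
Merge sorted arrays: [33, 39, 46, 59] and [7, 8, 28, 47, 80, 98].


Take 7 from B
Take 8 from B
Take 28 from B
Take 33 from A
Take 39 from A
Take 46 from A
Take 47 from B
Take 59 from A

Merged: [7, 8, 28, 33, 39, 46, 47, 59, 80, 98]


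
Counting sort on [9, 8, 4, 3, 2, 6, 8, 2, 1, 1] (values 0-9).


Input: [9, 8, 4, 3, 2, 6, 8, 2, 1, 1]
Counts: [0, 2, 2, 1, 1, 0, 1, 0, 2, 1]

Sorted: [1, 1, 2, 2, 3, 4, 6, 8, 8, 9]


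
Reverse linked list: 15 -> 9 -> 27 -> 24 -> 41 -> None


Step 1: curr=15, set curr.next=prev(None) | reversed so far: 15
Step 2: curr=9, set curr.next=prev(15) | reversed so far: 9 -> 15
Step 3: curr=27, set curr.next=prev(9) | reversed so far: 27 -> 9 -> 15
Step 4: curr=24, set curr.next=prev(27) | reversed so far: 24 -> 27 -> 9 -> 15
Step 5: curr=41, set curr.next=prev(24) | reversed so far: 41 -> 24 -> 27 -> 9 -> 15

41 -> 24 -> 27 -> 9 -> 15 -> None


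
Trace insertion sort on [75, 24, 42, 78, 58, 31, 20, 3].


Initial: [75, 24, 42, 78, 58, 31, 20, 3]
Insert 24: [24, 75, 42, 78, 58, 31, 20, 3]
Insert 42: [24, 42, 75, 78, 58, 31, 20, 3]
Insert 78: [24, 42, 75, 78, 58, 31, 20, 3]
Insert 58: [24, 42, 58, 75, 78, 31, 20, 3]
Insert 31: [24, 31, 42, 58, 75, 78, 20, 3]
Insert 20: [20, 24, 31, 42, 58, 75, 78, 3]
Insert 3: [3, 20, 24, 31, 42, 58, 75, 78]

Sorted: [3, 20, 24, 31, 42, 58, 75, 78]


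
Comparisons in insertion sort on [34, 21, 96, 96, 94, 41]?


Algorithm: insertion sort
Input: [34, 21, 96, 96, 94, 41]
Sorted: [21, 34, 41, 94, 96, 96]

10


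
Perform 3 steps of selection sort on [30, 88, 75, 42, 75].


Initial: [30, 88, 75, 42, 75]
Step 1: min=30 at 0
  Swap: [30, 88, 75, 42, 75]
Step 2: min=42 at 3
  Swap: [30, 42, 75, 88, 75]
Step 3: min=75 at 2
  Swap: [30, 42, 75, 88, 75]

After 3 steps: [30, 42, 75, 88, 75]


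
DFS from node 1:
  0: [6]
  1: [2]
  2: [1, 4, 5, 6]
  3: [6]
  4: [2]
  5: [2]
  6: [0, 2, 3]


Visit 1, push [2]
Visit 2, push [6, 5, 4]
Visit 4, push []
Visit 5, push []
Visit 6, push [3, 0]
Visit 0, push []
Visit 3, push []

DFS order: [1, 2, 4, 5, 6, 0, 3]


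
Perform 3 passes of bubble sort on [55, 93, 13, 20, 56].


Initial: [55, 93, 13, 20, 56]
Pass 1: [55, 13, 20, 56, 93] (3 swaps)
Pass 2: [13, 20, 55, 56, 93] (2 swaps)
Pass 3: [13, 20, 55, 56, 93] (0 swaps)

After 3 passes: [13, 20, 55, 56, 93]


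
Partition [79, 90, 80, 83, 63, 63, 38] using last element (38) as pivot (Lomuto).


Pivot: 38
Place pivot at 0: [38, 90, 80, 83, 63, 63, 79]

Partitioned: [38, 90, 80, 83, 63, 63, 79]


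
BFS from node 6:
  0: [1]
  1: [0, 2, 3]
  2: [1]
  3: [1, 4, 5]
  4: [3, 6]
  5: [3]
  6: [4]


Visit 6, enqueue [4]
Visit 4, enqueue [3]
Visit 3, enqueue [1, 5]
Visit 1, enqueue [0, 2]
Visit 5, enqueue []
Visit 0, enqueue []
Visit 2, enqueue []

BFS order: [6, 4, 3, 1, 5, 0, 2]


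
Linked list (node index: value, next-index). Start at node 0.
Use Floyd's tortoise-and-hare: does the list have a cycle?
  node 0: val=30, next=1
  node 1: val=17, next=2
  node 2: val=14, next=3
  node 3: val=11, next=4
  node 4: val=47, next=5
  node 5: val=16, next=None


Floyd's tortoise (slow, +1) and hare (fast, +2):
  init: slow=0, fast=0
  step 1: slow=1, fast=2
  step 2: slow=2, fast=4
  step 3: fast 4->5->None, no cycle

Cycle: no


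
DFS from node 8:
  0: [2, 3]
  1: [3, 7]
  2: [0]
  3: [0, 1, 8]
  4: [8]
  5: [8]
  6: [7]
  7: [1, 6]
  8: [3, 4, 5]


Visit 8, push [5, 4, 3]
Visit 3, push [1, 0]
Visit 0, push [2]
Visit 2, push []
Visit 1, push [7]
Visit 7, push [6]
Visit 6, push []
Visit 4, push []
Visit 5, push []

DFS order: [8, 3, 0, 2, 1, 7, 6, 4, 5]


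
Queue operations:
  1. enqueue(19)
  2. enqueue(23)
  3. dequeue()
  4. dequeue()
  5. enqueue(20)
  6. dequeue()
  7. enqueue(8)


enqueue(19) -> [19]
enqueue(23) -> [19, 23]
dequeue()->19, [23]
dequeue()->23, []
enqueue(20) -> [20]
dequeue()->20, []
enqueue(8) -> [8]

Final queue: [8]


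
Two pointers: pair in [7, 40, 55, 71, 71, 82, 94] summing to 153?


lo=0(7)+hi=6(94)=101
lo=1(40)+hi=6(94)=134
lo=2(55)+hi=6(94)=149
lo=3(71)+hi=6(94)=165
lo=3(71)+hi=5(82)=153

Yes: 71+82=153


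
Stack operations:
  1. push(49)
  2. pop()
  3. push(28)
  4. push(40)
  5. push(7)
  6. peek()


push(49) -> [49]
pop()->49, []
push(28) -> [28]
push(40) -> [28, 40]
push(7) -> [28, 40, 7]
peek()->7

Final stack: [28, 40, 7]


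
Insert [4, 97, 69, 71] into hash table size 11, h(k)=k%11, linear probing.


Insert 4: h=4 -> slot 4
Insert 97: h=9 -> slot 9
Insert 69: h=3 -> slot 3
Insert 71: h=5 -> slot 5

Table: [None, None, None, 69, 4, 71, None, None, None, 97, None]


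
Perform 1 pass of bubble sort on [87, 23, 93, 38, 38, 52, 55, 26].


Initial: [87, 23, 93, 38, 38, 52, 55, 26]
Pass 1: [23, 87, 38, 38, 52, 55, 26, 93] (6 swaps)

After 1 pass: [23, 87, 38, 38, 52, 55, 26, 93]


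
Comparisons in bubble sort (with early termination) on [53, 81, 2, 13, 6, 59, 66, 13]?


Algorithm: bubble sort (with early termination)
Input: [53, 81, 2, 13, 6, 59, 66, 13]
Sorted: [2, 6, 13, 13, 53, 59, 66, 81]

25


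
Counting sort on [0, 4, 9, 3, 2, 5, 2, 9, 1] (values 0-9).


Input: [0, 4, 9, 3, 2, 5, 2, 9, 1]
Counts: [1, 1, 2, 1, 1, 1, 0, 0, 0, 2]

Sorted: [0, 1, 2, 2, 3, 4, 5, 9, 9]


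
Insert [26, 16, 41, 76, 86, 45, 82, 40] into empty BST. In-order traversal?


Insert 26: root
Insert 16: L from 26
Insert 41: R from 26
Insert 76: R from 26 -> R from 41
Insert 86: R from 26 -> R from 41 -> R from 76
Insert 45: R from 26 -> R from 41 -> L from 76
Insert 82: R from 26 -> R from 41 -> R from 76 -> L from 86
Insert 40: R from 26 -> L from 41

In-order: [16, 26, 40, 41, 45, 76, 82, 86]


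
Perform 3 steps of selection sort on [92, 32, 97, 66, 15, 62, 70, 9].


Initial: [92, 32, 97, 66, 15, 62, 70, 9]
Step 1: min=9 at 7
  Swap: [9, 32, 97, 66, 15, 62, 70, 92]
Step 2: min=15 at 4
  Swap: [9, 15, 97, 66, 32, 62, 70, 92]
Step 3: min=32 at 4
  Swap: [9, 15, 32, 66, 97, 62, 70, 92]

After 3 steps: [9, 15, 32, 66, 97, 62, 70, 92]


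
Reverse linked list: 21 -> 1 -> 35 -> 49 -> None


Step 1: curr=21, set curr.next=prev(None) | reversed so far: 21
Step 2: curr=1, set curr.next=prev(21) | reversed so far: 1 -> 21
Step 3: curr=35, set curr.next=prev(1) | reversed so far: 35 -> 1 -> 21
Step 4: curr=49, set curr.next=prev(35) | reversed so far: 49 -> 35 -> 1 -> 21

49 -> 35 -> 1 -> 21 -> None


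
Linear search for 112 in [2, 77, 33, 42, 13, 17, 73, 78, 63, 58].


i=0: 2!=112
i=1: 77!=112
i=2: 33!=112
i=3: 42!=112
i=4: 13!=112
i=5: 17!=112
i=6: 73!=112
i=7: 78!=112
i=8: 63!=112
i=9: 58!=112

Not found, 10 comps


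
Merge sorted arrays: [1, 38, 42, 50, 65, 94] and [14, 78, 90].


Take 1 from A
Take 14 from B
Take 38 from A
Take 42 from A
Take 50 from A
Take 65 from A
Take 78 from B
Take 90 from B

Merged: [1, 14, 38, 42, 50, 65, 78, 90, 94]


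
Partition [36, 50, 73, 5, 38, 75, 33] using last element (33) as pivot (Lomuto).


Pivot: 33
  5 <= 33: swap -> [5, 50, 73, 36, 38, 75, 33]
Place pivot at 1: [5, 33, 73, 36, 38, 75, 50]

Partitioned: [5, 33, 73, 36, 38, 75, 50]


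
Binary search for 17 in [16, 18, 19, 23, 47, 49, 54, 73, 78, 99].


Step 1: lo=0, hi=9, mid=4, val=47
Step 2: lo=0, hi=3, mid=1, val=18
Step 3: lo=0, hi=0, mid=0, val=16

Not found


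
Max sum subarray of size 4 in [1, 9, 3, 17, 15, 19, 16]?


[0:4]: 30
[1:5]: 44
[2:6]: 54
[3:7]: 67

Max: 67 at [3:7]


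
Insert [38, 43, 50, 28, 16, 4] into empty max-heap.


Insert 38: [38]
Insert 43: [43, 38]
Insert 50: [50, 38, 43]
Insert 28: [50, 38, 43, 28]
Insert 16: [50, 38, 43, 28, 16]
Insert 4: [50, 38, 43, 28, 16, 4]

Final heap: [50, 38, 43, 28, 16, 4]


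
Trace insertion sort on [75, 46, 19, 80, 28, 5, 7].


Initial: [75, 46, 19, 80, 28, 5, 7]
Insert 46: [46, 75, 19, 80, 28, 5, 7]
Insert 19: [19, 46, 75, 80, 28, 5, 7]
Insert 80: [19, 46, 75, 80, 28, 5, 7]
Insert 28: [19, 28, 46, 75, 80, 5, 7]
Insert 5: [5, 19, 28, 46, 75, 80, 7]
Insert 7: [5, 7, 19, 28, 46, 75, 80]

Sorted: [5, 7, 19, 28, 46, 75, 80]


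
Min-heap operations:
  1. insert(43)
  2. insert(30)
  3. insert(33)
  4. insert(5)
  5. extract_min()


insert(43) -> [43]
insert(30) -> [30, 43]
insert(33) -> [30, 43, 33]
insert(5) -> [5, 30, 33, 43]
extract_min()->5, [30, 43, 33]

Final heap: [30, 43, 33]


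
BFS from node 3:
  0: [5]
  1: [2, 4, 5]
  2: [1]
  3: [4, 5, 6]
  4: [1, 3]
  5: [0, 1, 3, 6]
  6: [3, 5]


Visit 3, enqueue [4, 5, 6]
Visit 4, enqueue [1]
Visit 5, enqueue [0]
Visit 6, enqueue []
Visit 1, enqueue [2]
Visit 0, enqueue []
Visit 2, enqueue []

BFS order: [3, 4, 5, 6, 1, 0, 2]


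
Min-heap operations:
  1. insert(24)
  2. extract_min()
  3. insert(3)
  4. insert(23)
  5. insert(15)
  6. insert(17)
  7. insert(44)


insert(24) -> [24]
extract_min()->24, []
insert(3) -> [3]
insert(23) -> [3, 23]
insert(15) -> [3, 23, 15]
insert(17) -> [3, 17, 15, 23]
insert(44) -> [3, 17, 15, 23, 44]

Final heap: [3, 17, 15, 23, 44]


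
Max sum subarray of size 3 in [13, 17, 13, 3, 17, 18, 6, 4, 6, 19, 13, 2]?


[0:3]: 43
[1:4]: 33
[2:5]: 33
[3:6]: 38
[4:7]: 41
[5:8]: 28
[6:9]: 16
[7:10]: 29
[8:11]: 38
[9:12]: 34

Max: 43 at [0:3]


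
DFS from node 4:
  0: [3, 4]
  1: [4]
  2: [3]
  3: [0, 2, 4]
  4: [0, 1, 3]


Visit 4, push [3, 1, 0]
Visit 0, push [3]
Visit 3, push [2]
Visit 2, push []
Visit 1, push []

DFS order: [4, 0, 3, 2, 1]


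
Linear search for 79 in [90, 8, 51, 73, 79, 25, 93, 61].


i=0: 90!=79
i=1: 8!=79
i=2: 51!=79
i=3: 73!=79
i=4: 79==79 found!

Found at 4, 5 comps


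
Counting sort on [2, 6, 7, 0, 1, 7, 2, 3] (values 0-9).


Input: [2, 6, 7, 0, 1, 7, 2, 3]
Counts: [1, 1, 2, 1, 0, 0, 1, 2, 0, 0]

Sorted: [0, 1, 2, 2, 3, 6, 7, 7]


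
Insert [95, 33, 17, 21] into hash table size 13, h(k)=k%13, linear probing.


Insert 95: h=4 -> slot 4
Insert 33: h=7 -> slot 7
Insert 17: h=4, 1 probes -> slot 5
Insert 21: h=8 -> slot 8

Table: [None, None, None, None, 95, 17, None, 33, 21, None, None, None, None]


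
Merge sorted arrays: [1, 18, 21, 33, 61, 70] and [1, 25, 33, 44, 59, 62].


Take 1 from A
Take 1 from B
Take 18 from A
Take 21 from A
Take 25 from B
Take 33 from A
Take 33 from B
Take 44 from B
Take 59 from B
Take 61 from A
Take 62 from B

Merged: [1, 1, 18, 21, 25, 33, 33, 44, 59, 61, 62, 70]


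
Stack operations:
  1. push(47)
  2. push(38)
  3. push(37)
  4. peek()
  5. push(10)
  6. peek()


push(47) -> [47]
push(38) -> [47, 38]
push(37) -> [47, 38, 37]
peek()->37
push(10) -> [47, 38, 37, 10]
peek()->10

Final stack: [47, 38, 37, 10]


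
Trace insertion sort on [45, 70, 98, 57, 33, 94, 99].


Initial: [45, 70, 98, 57, 33, 94, 99]
Insert 70: [45, 70, 98, 57, 33, 94, 99]
Insert 98: [45, 70, 98, 57, 33, 94, 99]
Insert 57: [45, 57, 70, 98, 33, 94, 99]
Insert 33: [33, 45, 57, 70, 98, 94, 99]
Insert 94: [33, 45, 57, 70, 94, 98, 99]
Insert 99: [33, 45, 57, 70, 94, 98, 99]

Sorted: [33, 45, 57, 70, 94, 98, 99]


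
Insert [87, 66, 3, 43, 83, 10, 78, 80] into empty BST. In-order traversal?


Insert 87: root
Insert 66: L from 87
Insert 3: L from 87 -> L from 66
Insert 43: L from 87 -> L from 66 -> R from 3
Insert 83: L from 87 -> R from 66
Insert 10: L from 87 -> L from 66 -> R from 3 -> L from 43
Insert 78: L from 87 -> R from 66 -> L from 83
Insert 80: L from 87 -> R from 66 -> L from 83 -> R from 78

In-order: [3, 10, 43, 66, 78, 80, 83, 87]


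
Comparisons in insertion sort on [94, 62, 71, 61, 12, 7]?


Algorithm: insertion sort
Input: [94, 62, 71, 61, 12, 7]
Sorted: [7, 12, 61, 62, 71, 94]

15


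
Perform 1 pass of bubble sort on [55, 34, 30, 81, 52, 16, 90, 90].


Initial: [55, 34, 30, 81, 52, 16, 90, 90]
Pass 1: [34, 30, 55, 52, 16, 81, 90, 90] (4 swaps)

After 1 pass: [34, 30, 55, 52, 16, 81, 90, 90]


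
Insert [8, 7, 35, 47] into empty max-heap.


Insert 8: [8]
Insert 7: [8, 7]
Insert 35: [35, 7, 8]
Insert 47: [47, 35, 8, 7]

Final heap: [47, 35, 8, 7]


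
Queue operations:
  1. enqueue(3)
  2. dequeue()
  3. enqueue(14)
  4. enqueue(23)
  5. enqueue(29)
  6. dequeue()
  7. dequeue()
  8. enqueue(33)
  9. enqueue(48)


enqueue(3) -> [3]
dequeue()->3, []
enqueue(14) -> [14]
enqueue(23) -> [14, 23]
enqueue(29) -> [14, 23, 29]
dequeue()->14, [23, 29]
dequeue()->23, [29]
enqueue(33) -> [29, 33]
enqueue(48) -> [29, 33, 48]

Final queue: [29, 33, 48]


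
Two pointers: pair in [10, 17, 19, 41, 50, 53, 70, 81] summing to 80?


lo=0(10)+hi=7(81)=91
lo=0(10)+hi=6(70)=80

Yes: 10+70=80


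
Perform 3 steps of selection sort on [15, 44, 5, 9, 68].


Initial: [15, 44, 5, 9, 68]
Step 1: min=5 at 2
  Swap: [5, 44, 15, 9, 68]
Step 2: min=9 at 3
  Swap: [5, 9, 15, 44, 68]
Step 3: min=15 at 2
  Swap: [5, 9, 15, 44, 68]

After 3 steps: [5, 9, 15, 44, 68]


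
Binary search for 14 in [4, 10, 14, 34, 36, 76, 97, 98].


Step 1: lo=0, hi=7, mid=3, val=34
Step 2: lo=0, hi=2, mid=1, val=10
Step 3: lo=2, hi=2, mid=2, val=14

Found at index 2


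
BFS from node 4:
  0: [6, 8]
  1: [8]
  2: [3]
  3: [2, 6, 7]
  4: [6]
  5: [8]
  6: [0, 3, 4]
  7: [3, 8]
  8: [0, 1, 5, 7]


Visit 4, enqueue [6]
Visit 6, enqueue [0, 3]
Visit 0, enqueue [8]
Visit 3, enqueue [2, 7]
Visit 8, enqueue [1, 5]
Visit 2, enqueue []
Visit 7, enqueue []
Visit 1, enqueue []
Visit 5, enqueue []

BFS order: [4, 6, 0, 3, 8, 2, 7, 1, 5]


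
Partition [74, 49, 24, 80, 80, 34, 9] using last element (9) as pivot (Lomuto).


Pivot: 9
Place pivot at 0: [9, 49, 24, 80, 80, 34, 74]

Partitioned: [9, 49, 24, 80, 80, 34, 74]


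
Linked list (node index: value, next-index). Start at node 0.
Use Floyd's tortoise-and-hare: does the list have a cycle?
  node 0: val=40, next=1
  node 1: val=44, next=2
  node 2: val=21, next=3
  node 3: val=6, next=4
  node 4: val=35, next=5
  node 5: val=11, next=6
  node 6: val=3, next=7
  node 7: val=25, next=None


Floyd's tortoise (slow, +1) and hare (fast, +2):
  init: slow=0, fast=0
  step 1: slow=1, fast=2
  step 2: slow=2, fast=4
  step 3: slow=3, fast=6
  step 4: fast 6->7->None, no cycle

Cycle: no


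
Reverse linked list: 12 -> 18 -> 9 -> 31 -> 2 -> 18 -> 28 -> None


Step 1: curr=12, set curr.next=prev(None) | reversed so far: 12
Step 2: curr=18, set curr.next=prev(12) | reversed so far: 18 -> 12
Step 3: curr=9, set curr.next=prev(18) | reversed so far: 9 -> 18 -> 12
Step 4: curr=31, set curr.next=prev(9) | reversed so far: 31 -> 9 -> 18 -> 12
Step 5: curr=2, set curr.next=prev(31) | reversed so far: 2 -> 31 -> 9 -> 18 -> 12
Step 6: curr=18, set curr.next=prev(2) | reversed so far: 18 -> 2 -> 31 -> 9 -> 18 -> 12
Step 7: curr=28, set curr.next=prev(18) | reversed so far: 28 -> 18 -> 2 -> 31 -> 9 -> 18 -> 12

28 -> 18 -> 2 -> 31 -> 9 -> 18 -> 12 -> None


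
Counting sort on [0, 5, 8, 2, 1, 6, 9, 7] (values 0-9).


Input: [0, 5, 8, 2, 1, 6, 9, 7]
Counts: [1, 1, 1, 0, 0, 1, 1, 1, 1, 1]

Sorted: [0, 1, 2, 5, 6, 7, 8, 9]


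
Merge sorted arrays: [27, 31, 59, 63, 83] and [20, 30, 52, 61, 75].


Take 20 from B
Take 27 from A
Take 30 from B
Take 31 from A
Take 52 from B
Take 59 from A
Take 61 from B
Take 63 from A
Take 75 from B

Merged: [20, 27, 30, 31, 52, 59, 61, 63, 75, 83]


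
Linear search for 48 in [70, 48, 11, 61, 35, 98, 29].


i=0: 70!=48
i=1: 48==48 found!

Found at 1, 2 comps


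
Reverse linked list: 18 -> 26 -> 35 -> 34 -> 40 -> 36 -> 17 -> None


Step 1: curr=18, set curr.next=prev(None) | reversed so far: 18
Step 2: curr=26, set curr.next=prev(18) | reversed so far: 26 -> 18
Step 3: curr=35, set curr.next=prev(26) | reversed so far: 35 -> 26 -> 18
Step 4: curr=34, set curr.next=prev(35) | reversed so far: 34 -> 35 -> 26 -> 18
Step 5: curr=40, set curr.next=prev(34) | reversed so far: 40 -> 34 -> 35 -> 26 -> 18
Step 6: curr=36, set curr.next=prev(40) | reversed so far: 36 -> 40 -> 34 -> 35 -> 26 -> 18
Step 7: curr=17, set curr.next=prev(36) | reversed so far: 17 -> 36 -> 40 -> 34 -> 35 -> 26 -> 18

17 -> 36 -> 40 -> 34 -> 35 -> 26 -> 18 -> None


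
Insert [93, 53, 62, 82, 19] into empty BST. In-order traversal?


Insert 93: root
Insert 53: L from 93
Insert 62: L from 93 -> R from 53
Insert 82: L from 93 -> R from 53 -> R from 62
Insert 19: L from 93 -> L from 53

In-order: [19, 53, 62, 82, 93]


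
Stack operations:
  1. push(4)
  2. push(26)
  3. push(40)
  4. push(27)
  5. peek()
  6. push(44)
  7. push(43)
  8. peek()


push(4) -> [4]
push(26) -> [4, 26]
push(40) -> [4, 26, 40]
push(27) -> [4, 26, 40, 27]
peek()->27
push(44) -> [4, 26, 40, 27, 44]
push(43) -> [4, 26, 40, 27, 44, 43]
peek()->43

Final stack: [4, 26, 40, 27, 44, 43]


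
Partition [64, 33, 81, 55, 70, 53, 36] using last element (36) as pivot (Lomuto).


Pivot: 36
  33 <= 36: swap -> [33, 64, 81, 55, 70, 53, 36]
Place pivot at 1: [33, 36, 81, 55, 70, 53, 64]

Partitioned: [33, 36, 81, 55, 70, 53, 64]


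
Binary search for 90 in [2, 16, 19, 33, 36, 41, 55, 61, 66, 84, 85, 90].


Step 1: lo=0, hi=11, mid=5, val=41
Step 2: lo=6, hi=11, mid=8, val=66
Step 3: lo=9, hi=11, mid=10, val=85
Step 4: lo=11, hi=11, mid=11, val=90

Found at index 11


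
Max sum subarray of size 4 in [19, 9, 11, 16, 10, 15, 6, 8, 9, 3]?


[0:4]: 55
[1:5]: 46
[2:6]: 52
[3:7]: 47
[4:8]: 39
[5:9]: 38
[6:10]: 26

Max: 55 at [0:4]


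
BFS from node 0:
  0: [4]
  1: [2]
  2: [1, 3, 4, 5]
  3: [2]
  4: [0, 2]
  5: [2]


Visit 0, enqueue [4]
Visit 4, enqueue [2]
Visit 2, enqueue [1, 3, 5]
Visit 1, enqueue []
Visit 3, enqueue []
Visit 5, enqueue []

BFS order: [0, 4, 2, 1, 3, 5]


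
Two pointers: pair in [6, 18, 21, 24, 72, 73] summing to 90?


lo=0(6)+hi=5(73)=79
lo=1(18)+hi=5(73)=91
lo=1(18)+hi=4(72)=90

Yes: 18+72=90


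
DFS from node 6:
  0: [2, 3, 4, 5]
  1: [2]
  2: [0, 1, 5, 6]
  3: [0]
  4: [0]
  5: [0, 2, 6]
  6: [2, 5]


Visit 6, push [5, 2]
Visit 2, push [5, 1, 0]
Visit 0, push [5, 4, 3]
Visit 3, push []
Visit 4, push []
Visit 5, push []
Visit 1, push []

DFS order: [6, 2, 0, 3, 4, 5, 1]


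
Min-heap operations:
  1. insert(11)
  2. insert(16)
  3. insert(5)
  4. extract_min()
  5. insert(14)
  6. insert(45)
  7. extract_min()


insert(11) -> [11]
insert(16) -> [11, 16]
insert(5) -> [5, 16, 11]
extract_min()->5, [11, 16]
insert(14) -> [11, 16, 14]
insert(45) -> [11, 16, 14, 45]
extract_min()->11, [14, 16, 45]

Final heap: [14, 16, 45]


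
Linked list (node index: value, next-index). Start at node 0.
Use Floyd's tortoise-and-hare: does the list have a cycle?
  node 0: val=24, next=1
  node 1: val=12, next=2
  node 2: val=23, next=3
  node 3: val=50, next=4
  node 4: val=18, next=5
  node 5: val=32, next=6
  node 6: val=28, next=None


Floyd's tortoise (slow, +1) and hare (fast, +2):
  init: slow=0, fast=0
  step 1: slow=1, fast=2
  step 2: slow=2, fast=4
  step 3: slow=3, fast=6
  step 4: fast -> None, no cycle

Cycle: no


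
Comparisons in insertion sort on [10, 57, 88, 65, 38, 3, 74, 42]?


Algorithm: insertion sort
Input: [10, 57, 88, 65, 38, 3, 74, 42]
Sorted: [3, 10, 38, 42, 57, 65, 74, 88]

20


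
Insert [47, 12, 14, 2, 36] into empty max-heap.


Insert 47: [47]
Insert 12: [47, 12]
Insert 14: [47, 12, 14]
Insert 2: [47, 12, 14, 2]
Insert 36: [47, 36, 14, 2, 12]

Final heap: [47, 36, 14, 2, 12]


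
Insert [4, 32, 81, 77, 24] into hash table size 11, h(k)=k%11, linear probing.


Insert 4: h=4 -> slot 4
Insert 32: h=10 -> slot 10
Insert 81: h=4, 1 probes -> slot 5
Insert 77: h=0 -> slot 0
Insert 24: h=2 -> slot 2

Table: [77, None, 24, None, 4, 81, None, None, None, None, 32]


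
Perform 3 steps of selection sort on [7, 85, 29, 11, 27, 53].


Initial: [7, 85, 29, 11, 27, 53]
Step 1: min=7 at 0
  Swap: [7, 85, 29, 11, 27, 53]
Step 2: min=11 at 3
  Swap: [7, 11, 29, 85, 27, 53]
Step 3: min=27 at 4
  Swap: [7, 11, 27, 85, 29, 53]

After 3 steps: [7, 11, 27, 85, 29, 53]


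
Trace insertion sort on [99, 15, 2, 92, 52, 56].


Initial: [99, 15, 2, 92, 52, 56]
Insert 15: [15, 99, 2, 92, 52, 56]
Insert 2: [2, 15, 99, 92, 52, 56]
Insert 92: [2, 15, 92, 99, 52, 56]
Insert 52: [2, 15, 52, 92, 99, 56]
Insert 56: [2, 15, 52, 56, 92, 99]

Sorted: [2, 15, 52, 56, 92, 99]


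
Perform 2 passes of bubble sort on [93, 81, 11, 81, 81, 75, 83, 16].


Initial: [93, 81, 11, 81, 81, 75, 83, 16]
Pass 1: [81, 11, 81, 81, 75, 83, 16, 93] (7 swaps)
Pass 2: [11, 81, 81, 75, 81, 16, 83, 93] (3 swaps)

After 2 passes: [11, 81, 81, 75, 81, 16, 83, 93]


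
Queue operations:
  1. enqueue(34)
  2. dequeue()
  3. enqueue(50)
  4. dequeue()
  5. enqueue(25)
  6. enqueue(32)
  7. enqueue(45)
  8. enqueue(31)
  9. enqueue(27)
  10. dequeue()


enqueue(34) -> [34]
dequeue()->34, []
enqueue(50) -> [50]
dequeue()->50, []
enqueue(25) -> [25]
enqueue(32) -> [25, 32]
enqueue(45) -> [25, 32, 45]
enqueue(31) -> [25, 32, 45, 31]
enqueue(27) -> [25, 32, 45, 31, 27]
dequeue()->25, [32, 45, 31, 27]

Final queue: [32, 45, 31, 27]


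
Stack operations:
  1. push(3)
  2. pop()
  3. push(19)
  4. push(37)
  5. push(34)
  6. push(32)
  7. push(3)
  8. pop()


push(3) -> [3]
pop()->3, []
push(19) -> [19]
push(37) -> [19, 37]
push(34) -> [19, 37, 34]
push(32) -> [19, 37, 34, 32]
push(3) -> [19, 37, 34, 32, 3]
pop()->3, [19, 37, 34, 32]

Final stack: [19, 37, 34, 32]


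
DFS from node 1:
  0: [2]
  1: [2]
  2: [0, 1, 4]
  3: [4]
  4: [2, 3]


Visit 1, push [2]
Visit 2, push [4, 0]
Visit 0, push []
Visit 4, push [3]
Visit 3, push []

DFS order: [1, 2, 0, 4, 3]


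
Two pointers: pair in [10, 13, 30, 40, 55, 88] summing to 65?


lo=0(10)+hi=5(88)=98
lo=0(10)+hi=4(55)=65

Yes: 10+55=65


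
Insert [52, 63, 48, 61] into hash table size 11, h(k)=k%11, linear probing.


Insert 52: h=8 -> slot 8
Insert 63: h=8, 1 probes -> slot 9
Insert 48: h=4 -> slot 4
Insert 61: h=6 -> slot 6

Table: [None, None, None, None, 48, None, 61, None, 52, 63, None]


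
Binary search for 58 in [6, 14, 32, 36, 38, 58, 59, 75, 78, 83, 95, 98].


Step 1: lo=0, hi=11, mid=5, val=58

Found at index 5


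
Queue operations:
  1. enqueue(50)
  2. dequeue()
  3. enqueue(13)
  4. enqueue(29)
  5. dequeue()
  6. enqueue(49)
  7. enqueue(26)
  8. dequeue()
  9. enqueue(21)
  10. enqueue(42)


enqueue(50) -> [50]
dequeue()->50, []
enqueue(13) -> [13]
enqueue(29) -> [13, 29]
dequeue()->13, [29]
enqueue(49) -> [29, 49]
enqueue(26) -> [29, 49, 26]
dequeue()->29, [49, 26]
enqueue(21) -> [49, 26, 21]
enqueue(42) -> [49, 26, 21, 42]

Final queue: [49, 26, 21, 42]


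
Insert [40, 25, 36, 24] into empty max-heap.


Insert 40: [40]
Insert 25: [40, 25]
Insert 36: [40, 25, 36]
Insert 24: [40, 25, 36, 24]

Final heap: [40, 25, 36, 24]


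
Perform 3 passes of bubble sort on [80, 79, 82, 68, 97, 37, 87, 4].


Initial: [80, 79, 82, 68, 97, 37, 87, 4]
Pass 1: [79, 80, 68, 82, 37, 87, 4, 97] (5 swaps)
Pass 2: [79, 68, 80, 37, 82, 4, 87, 97] (3 swaps)
Pass 3: [68, 79, 37, 80, 4, 82, 87, 97] (3 swaps)

After 3 passes: [68, 79, 37, 80, 4, 82, 87, 97]


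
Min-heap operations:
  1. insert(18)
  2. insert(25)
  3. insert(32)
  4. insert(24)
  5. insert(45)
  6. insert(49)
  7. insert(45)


insert(18) -> [18]
insert(25) -> [18, 25]
insert(32) -> [18, 25, 32]
insert(24) -> [18, 24, 32, 25]
insert(45) -> [18, 24, 32, 25, 45]
insert(49) -> [18, 24, 32, 25, 45, 49]
insert(45) -> [18, 24, 32, 25, 45, 49, 45]

Final heap: [18, 24, 32, 25, 45, 49, 45]


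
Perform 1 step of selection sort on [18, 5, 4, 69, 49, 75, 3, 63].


Initial: [18, 5, 4, 69, 49, 75, 3, 63]
Step 1: min=3 at 6
  Swap: [3, 5, 4, 69, 49, 75, 18, 63]

After 1 step: [3, 5, 4, 69, 49, 75, 18, 63]


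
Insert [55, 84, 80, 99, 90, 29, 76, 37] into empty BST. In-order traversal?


Insert 55: root
Insert 84: R from 55
Insert 80: R from 55 -> L from 84
Insert 99: R from 55 -> R from 84
Insert 90: R from 55 -> R from 84 -> L from 99
Insert 29: L from 55
Insert 76: R from 55 -> L from 84 -> L from 80
Insert 37: L from 55 -> R from 29

In-order: [29, 37, 55, 76, 80, 84, 90, 99]


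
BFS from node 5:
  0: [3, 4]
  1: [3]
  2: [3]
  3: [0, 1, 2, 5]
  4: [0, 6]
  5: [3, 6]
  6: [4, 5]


Visit 5, enqueue [3, 6]
Visit 3, enqueue [0, 1, 2]
Visit 6, enqueue [4]
Visit 0, enqueue []
Visit 1, enqueue []
Visit 2, enqueue []
Visit 4, enqueue []

BFS order: [5, 3, 6, 0, 1, 2, 4]


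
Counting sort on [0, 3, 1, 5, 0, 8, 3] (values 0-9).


Input: [0, 3, 1, 5, 0, 8, 3]
Counts: [2, 1, 0, 2, 0, 1, 0, 0, 1, 0]

Sorted: [0, 0, 1, 3, 3, 5, 8]


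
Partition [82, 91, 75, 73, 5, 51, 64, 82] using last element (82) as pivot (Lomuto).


Pivot: 82
  82 <= 82: advance i (no swap)
  75 <= 82: swap -> [82, 75, 91, 73, 5, 51, 64, 82]
  73 <= 82: swap -> [82, 75, 73, 91, 5, 51, 64, 82]
  5 <= 82: swap -> [82, 75, 73, 5, 91, 51, 64, 82]
  51 <= 82: swap -> [82, 75, 73, 5, 51, 91, 64, 82]
  64 <= 82: swap -> [82, 75, 73, 5, 51, 64, 91, 82]
Place pivot at 6: [82, 75, 73, 5, 51, 64, 82, 91]

Partitioned: [82, 75, 73, 5, 51, 64, 82, 91]


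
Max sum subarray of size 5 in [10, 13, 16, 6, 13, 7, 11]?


[0:5]: 58
[1:6]: 55
[2:7]: 53

Max: 58 at [0:5]


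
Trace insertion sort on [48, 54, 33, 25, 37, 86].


Initial: [48, 54, 33, 25, 37, 86]
Insert 54: [48, 54, 33, 25, 37, 86]
Insert 33: [33, 48, 54, 25, 37, 86]
Insert 25: [25, 33, 48, 54, 37, 86]
Insert 37: [25, 33, 37, 48, 54, 86]
Insert 86: [25, 33, 37, 48, 54, 86]

Sorted: [25, 33, 37, 48, 54, 86]


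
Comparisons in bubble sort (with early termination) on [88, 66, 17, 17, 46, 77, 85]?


Algorithm: bubble sort (with early termination)
Input: [88, 66, 17, 17, 46, 77, 85]
Sorted: [17, 17, 46, 66, 77, 85, 88]

15


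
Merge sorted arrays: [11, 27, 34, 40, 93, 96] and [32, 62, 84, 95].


Take 11 from A
Take 27 from A
Take 32 from B
Take 34 from A
Take 40 from A
Take 62 from B
Take 84 from B
Take 93 from A
Take 95 from B

Merged: [11, 27, 32, 34, 40, 62, 84, 93, 95, 96]


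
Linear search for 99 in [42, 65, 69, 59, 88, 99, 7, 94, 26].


i=0: 42!=99
i=1: 65!=99
i=2: 69!=99
i=3: 59!=99
i=4: 88!=99
i=5: 99==99 found!

Found at 5, 6 comps


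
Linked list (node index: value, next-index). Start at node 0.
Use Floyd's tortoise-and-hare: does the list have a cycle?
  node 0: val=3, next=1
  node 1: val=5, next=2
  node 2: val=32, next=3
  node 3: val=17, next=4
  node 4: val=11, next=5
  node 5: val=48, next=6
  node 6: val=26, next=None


Floyd's tortoise (slow, +1) and hare (fast, +2):
  init: slow=0, fast=0
  step 1: slow=1, fast=2
  step 2: slow=2, fast=4
  step 3: slow=3, fast=6
  step 4: fast -> None, no cycle

Cycle: no


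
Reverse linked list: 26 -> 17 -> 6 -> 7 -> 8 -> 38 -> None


Step 1: curr=26, set curr.next=prev(None) | reversed so far: 26
Step 2: curr=17, set curr.next=prev(26) | reversed so far: 17 -> 26
Step 3: curr=6, set curr.next=prev(17) | reversed so far: 6 -> 17 -> 26
Step 4: curr=7, set curr.next=prev(6) | reversed so far: 7 -> 6 -> 17 -> 26
Step 5: curr=8, set curr.next=prev(7) | reversed so far: 8 -> 7 -> 6 -> 17 -> 26
Step 6: curr=38, set curr.next=prev(8) | reversed so far: 38 -> 8 -> 7 -> 6 -> 17 -> 26

38 -> 8 -> 7 -> 6 -> 17 -> 26 -> None


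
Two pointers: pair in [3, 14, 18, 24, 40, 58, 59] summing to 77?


lo=0(3)+hi=6(59)=62
lo=1(14)+hi=6(59)=73
lo=2(18)+hi=6(59)=77

Yes: 18+59=77


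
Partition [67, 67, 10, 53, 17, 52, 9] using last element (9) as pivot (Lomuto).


Pivot: 9
Place pivot at 0: [9, 67, 10, 53, 17, 52, 67]

Partitioned: [9, 67, 10, 53, 17, 52, 67]


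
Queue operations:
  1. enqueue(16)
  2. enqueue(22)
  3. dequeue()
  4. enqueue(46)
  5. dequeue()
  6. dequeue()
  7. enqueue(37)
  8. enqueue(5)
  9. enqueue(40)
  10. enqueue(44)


enqueue(16) -> [16]
enqueue(22) -> [16, 22]
dequeue()->16, [22]
enqueue(46) -> [22, 46]
dequeue()->22, [46]
dequeue()->46, []
enqueue(37) -> [37]
enqueue(5) -> [37, 5]
enqueue(40) -> [37, 5, 40]
enqueue(44) -> [37, 5, 40, 44]

Final queue: [37, 5, 40, 44]


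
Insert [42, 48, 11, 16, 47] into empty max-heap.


Insert 42: [42]
Insert 48: [48, 42]
Insert 11: [48, 42, 11]
Insert 16: [48, 42, 11, 16]
Insert 47: [48, 47, 11, 16, 42]

Final heap: [48, 47, 11, 16, 42]


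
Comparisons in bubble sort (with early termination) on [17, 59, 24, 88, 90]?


Algorithm: bubble sort (with early termination)
Input: [17, 59, 24, 88, 90]
Sorted: [17, 24, 59, 88, 90]

7


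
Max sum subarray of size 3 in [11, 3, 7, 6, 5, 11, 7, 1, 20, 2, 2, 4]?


[0:3]: 21
[1:4]: 16
[2:5]: 18
[3:6]: 22
[4:7]: 23
[5:8]: 19
[6:9]: 28
[7:10]: 23
[8:11]: 24
[9:12]: 8

Max: 28 at [6:9]


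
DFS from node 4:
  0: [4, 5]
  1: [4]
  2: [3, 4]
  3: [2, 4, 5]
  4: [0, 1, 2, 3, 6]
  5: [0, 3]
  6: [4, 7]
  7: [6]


Visit 4, push [6, 3, 2, 1, 0]
Visit 0, push [5]
Visit 5, push [3]
Visit 3, push [2]
Visit 2, push []
Visit 1, push []
Visit 6, push [7]
Visit 7, push []

DFS order: [4, 0, 5, 3, 2, 1, 6, 7]


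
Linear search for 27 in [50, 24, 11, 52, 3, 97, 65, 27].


i=0: 50!=27
i=1: 24!=27
i=2: 11!=27
i=3: 52!=27
i=4: 3!=27
i=5: 97!=27
i=6: 65!=27
i=7: 27==27 found!

Found at 7, 8 comps


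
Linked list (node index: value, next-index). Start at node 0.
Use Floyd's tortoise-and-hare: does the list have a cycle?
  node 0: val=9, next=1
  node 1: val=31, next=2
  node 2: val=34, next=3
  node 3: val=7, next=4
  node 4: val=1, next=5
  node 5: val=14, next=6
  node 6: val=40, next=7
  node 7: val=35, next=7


Floyd's tortoise (slow, +1) and hare (fast, +2):
  init: slow=0, fast=0
  step 1: slow=1, fast=2
  step 2: slow=2, fast=4
  step 3: slow=3, fast=6
  step 4: slow=4, fast=7
  step 5: slow=5, fast=7
  step 6: slow=6, fast=7
  step 7: slow=7, fast=7
  slow == fast at node 7: cycle detected

Cycle: yes


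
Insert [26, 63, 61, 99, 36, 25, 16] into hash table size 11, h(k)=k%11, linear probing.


Insert 26: h=4 -> slot 4
Insert 63: h=8 -> slot 8
Insert 61: h=6 -> slot 6
Insert 99: h=0 -> slot 0
Insert 36: h=3 -> slot 3
Insert 25: h=3, 2 probes -> slot 5
Insert 16: h=5, 2 probes -> slot 7

Table: [99, None, None, 36, 26, 25, 61, 16, 63, None, None]


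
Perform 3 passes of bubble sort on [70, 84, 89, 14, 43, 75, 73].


Initial: [70, 84, 89, 14, 43, 75, 73]
Pass 1: [70, 84, 14, 43, 75, 73, 89] (4 swaps)
Pass 2: [70, 14, 43, 75, 73, 84, 89] (4 swaps)
Pass 3: [14, 43, 70, 73, 75, 84, 89] (3 swaps)

After 3 passes: [14, 43, 70, 73, 75, 84, 89]


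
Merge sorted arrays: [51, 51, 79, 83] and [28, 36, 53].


Take 28 from B
Take 36 from B
Take 51 from A
Take 51 from A
Take 53 from B

Merged: [28, 36, 51, 51, 53, 79, 83]


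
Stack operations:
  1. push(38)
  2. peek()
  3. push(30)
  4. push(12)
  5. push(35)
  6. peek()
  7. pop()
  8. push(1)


push(38) -> [38]
peek()->38
push(30) -> [38, 30]
push(12) -> [38, 30, 12]
push(35) -> [38, 30, 12, 35]
peek()->35
pop()->35, [38, 30, 12]
push(1) -> [38, 30, 12, 1]

Final stack: [38, 30, 12, 1]


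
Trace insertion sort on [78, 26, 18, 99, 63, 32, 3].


Initial: [78, 26, 18, 99, 63, 32, 3]
Insert 26: [26, 78, 18, 99, 63, 32, 3]
Insert 18: [18, 26, 78, 99, 63, 32, 3]
Insert 99: [18, 26, 78, 99, 63, 32, 3]
Insert 63: [18, 26, 63, 78, 99, 32, 3]
Insert 32: [18, 26, 32, 63, 78, 99, 3]
Insert 3: [3, 18, 26, 32, 63, 78, 99]

Sorted: [3, 18, 26, 32, 63, 78, 99]
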